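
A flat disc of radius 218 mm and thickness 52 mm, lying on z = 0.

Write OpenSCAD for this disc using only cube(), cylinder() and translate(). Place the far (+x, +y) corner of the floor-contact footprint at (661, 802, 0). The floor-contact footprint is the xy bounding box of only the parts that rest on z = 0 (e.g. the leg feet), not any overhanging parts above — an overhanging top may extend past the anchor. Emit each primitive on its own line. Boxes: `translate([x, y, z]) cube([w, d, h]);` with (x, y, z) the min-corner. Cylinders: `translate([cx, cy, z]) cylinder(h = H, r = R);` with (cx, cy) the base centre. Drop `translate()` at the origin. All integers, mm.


translate([443, 584, 0]) cylinder(h = 52, r = 218);


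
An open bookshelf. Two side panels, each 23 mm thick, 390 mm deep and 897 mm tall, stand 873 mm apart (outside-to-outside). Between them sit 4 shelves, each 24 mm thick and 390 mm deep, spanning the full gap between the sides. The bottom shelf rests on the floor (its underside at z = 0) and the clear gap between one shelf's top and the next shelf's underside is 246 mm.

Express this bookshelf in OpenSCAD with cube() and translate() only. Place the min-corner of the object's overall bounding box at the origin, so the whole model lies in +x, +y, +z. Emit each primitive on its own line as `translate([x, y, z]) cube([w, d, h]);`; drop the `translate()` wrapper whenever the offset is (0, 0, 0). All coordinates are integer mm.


cube([23, 390, 897]);
translate([850, 0, 0]) cube([23, 390, 897]);
translate([23, 0, 0]) cube([827, 390, 24]);
translate([23, 0, 270]) cube([827, 390, 24]);
translate([23, 0, 540]) cube([827, 390, 24]);
translate([23, 0, 810]) cube([827, 390, 24]);


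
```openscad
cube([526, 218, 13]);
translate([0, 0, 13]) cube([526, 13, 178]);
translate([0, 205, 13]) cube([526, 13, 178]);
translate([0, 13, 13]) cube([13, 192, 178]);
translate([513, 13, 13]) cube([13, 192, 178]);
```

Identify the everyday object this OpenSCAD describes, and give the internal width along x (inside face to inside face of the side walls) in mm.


An open box. The internal width is 500 mm.

A 526×218 base slab with four walls standing on it — an open box. The base is 526 mm wide and the walls are 13 mm thick, so the internal width is 526 − 2 × 13 = 500 mm.


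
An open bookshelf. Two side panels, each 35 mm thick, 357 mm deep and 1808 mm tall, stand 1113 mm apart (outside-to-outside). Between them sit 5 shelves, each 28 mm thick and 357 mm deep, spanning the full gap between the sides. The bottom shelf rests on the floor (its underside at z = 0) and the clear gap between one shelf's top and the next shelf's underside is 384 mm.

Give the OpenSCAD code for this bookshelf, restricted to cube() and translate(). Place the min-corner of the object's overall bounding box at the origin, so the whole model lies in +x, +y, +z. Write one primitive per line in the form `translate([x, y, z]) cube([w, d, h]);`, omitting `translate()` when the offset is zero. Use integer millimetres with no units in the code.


cube([35, 357, 1808]);
translate([1078, 0, 0]) cube([35, 357, 1808]);
translate([35, 0, 0]) cube([1043, 357, 28]);
translate([35, 0, 412]) cube([1043, 357, 28]);
translate([35, 0, 824]) cube([1043, 357, 28]);
translate([35, 0, 1236]) cube([1043, 357, 28]);
translate([35, 0, 1648]) cube([1043, 357, 28]);


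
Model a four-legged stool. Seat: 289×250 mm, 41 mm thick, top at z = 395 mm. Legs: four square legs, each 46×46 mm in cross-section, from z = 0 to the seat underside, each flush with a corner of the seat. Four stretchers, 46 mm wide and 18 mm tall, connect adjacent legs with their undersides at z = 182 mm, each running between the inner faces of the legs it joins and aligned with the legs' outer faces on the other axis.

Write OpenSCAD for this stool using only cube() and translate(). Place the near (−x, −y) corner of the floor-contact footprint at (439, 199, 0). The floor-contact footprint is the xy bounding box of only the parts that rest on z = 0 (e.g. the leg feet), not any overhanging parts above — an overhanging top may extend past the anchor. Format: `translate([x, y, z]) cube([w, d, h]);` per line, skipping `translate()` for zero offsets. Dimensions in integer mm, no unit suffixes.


translate([439, 199, 354]) cube([289, 250, 41]);
translate([439, 199, 0]) cube([46, 46, 354]);
translate([682, 199, 0]) cube([46, 46, 354]);
translate([439, 403, 0]) cube([46, 46, 354]);
translate([682, 403, 0]) cube([46, 46, 354]);
translate([485, 199, 182]) cube([197, 46, 18]);
translate([485, 403, 182]) cube([197, 46, 18]);
translate([439, 245, 182]) cube([46, 158, 18]);
translate([682, 245, 182]) cube([46, 158, 18]);


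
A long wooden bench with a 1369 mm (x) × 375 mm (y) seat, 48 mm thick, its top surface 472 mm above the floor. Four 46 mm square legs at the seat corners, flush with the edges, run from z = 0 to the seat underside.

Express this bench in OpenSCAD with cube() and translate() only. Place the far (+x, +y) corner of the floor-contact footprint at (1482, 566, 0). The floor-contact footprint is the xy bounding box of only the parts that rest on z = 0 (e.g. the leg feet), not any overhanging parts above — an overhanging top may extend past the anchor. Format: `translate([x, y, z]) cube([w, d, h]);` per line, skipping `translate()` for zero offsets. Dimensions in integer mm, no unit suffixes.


translate([113, 191, 424]) cube([1369, 375, 48]);
translate([113, 191, 0]) cube([46, 46, 424]);
translate([113, 520, 0]) cube([46, 46, 424]);
translate([1436, 191, 0]) cube([46, 46, 424]);
translate([1436, 520, 0]) cube([46, 46, 424]);


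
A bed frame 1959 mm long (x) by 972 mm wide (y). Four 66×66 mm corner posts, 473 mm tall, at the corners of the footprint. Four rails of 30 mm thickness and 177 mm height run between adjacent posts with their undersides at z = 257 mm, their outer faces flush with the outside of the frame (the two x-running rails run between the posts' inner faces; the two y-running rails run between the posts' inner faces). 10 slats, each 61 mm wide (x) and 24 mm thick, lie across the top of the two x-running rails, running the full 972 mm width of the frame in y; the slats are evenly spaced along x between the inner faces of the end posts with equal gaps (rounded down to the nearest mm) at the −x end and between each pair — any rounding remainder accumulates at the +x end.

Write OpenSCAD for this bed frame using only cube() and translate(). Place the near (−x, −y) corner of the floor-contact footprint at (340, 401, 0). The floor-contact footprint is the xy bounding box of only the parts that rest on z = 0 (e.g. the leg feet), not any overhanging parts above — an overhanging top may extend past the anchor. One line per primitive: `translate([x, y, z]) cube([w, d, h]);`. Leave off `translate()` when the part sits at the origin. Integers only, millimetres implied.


// slat z = rail_z + rail_h = 257 + 177 = 434
// slat gap = ⌊(1827 − 10·61) / 11⌋ = 110
translate([340, 401, 0]) cube([66, 66, 473]);
translate([340, 1307, 0]) cube([66, 66, 473]);
translate([2233, 401, 0]) cube([66, 66, 473]);
translate([2233, 1307, 0]) cube([66, 66, 473]);
translate([406, 401, 257]) cube([1827, 30, 177]);
translate([406, 1343, 257]) cube([1827, 30, 177]);
translate([340, 467, 257]) cube([30, 840, 177]);
translate([2269, 467, 257]) cube([30, 840, 177]);
translate([516, 401, 434]) cube([61, 972, 24]);
translate([687, 401, 434]) cube([61, 972, 24]);
translate([858, 401, 434]) cube([61, 972, 24]);
translate([1029, 401, 434]) cube([61, 972, 24]);
translate([1200, 401, 434]) cube([61, 972, 24]);
translate([1371, 401, 434]) cube([61, 972, 24]);
translate([1542, 401, 434]) cube([61, 972, 24]);
translate([1713, 401, 434]) cube([61, 972, 24]);
translate([1884, 401, 434]) cube([61, 972, 24]);
translate([2055, 401, 434]) cube([61, 972, 24]);


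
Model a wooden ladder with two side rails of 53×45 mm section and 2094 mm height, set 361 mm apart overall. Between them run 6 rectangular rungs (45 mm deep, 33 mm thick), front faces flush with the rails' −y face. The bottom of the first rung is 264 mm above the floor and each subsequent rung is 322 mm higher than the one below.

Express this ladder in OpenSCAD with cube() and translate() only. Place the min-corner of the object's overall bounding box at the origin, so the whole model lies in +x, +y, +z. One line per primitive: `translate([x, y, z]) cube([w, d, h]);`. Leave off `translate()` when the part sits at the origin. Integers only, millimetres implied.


// rung span = 361 - 2*53 = 255
// rung[k] z = 264 + k*322
cube([53, 45, 2094]);
translate([308, 0, 0]) cube([53, 45, 2094]);
translate([53, 0, 264]) cube([255, 45, 33]);
translate([53, 0, 586]) cube([255, 45, 33]);
translate([53, 0, 908]) cube([255, 45, 33]);
translate([53, 0, 1230]) cube([255, 45, 33]);
translate([53, 0, 1552]) cube([255, 45, 33]);
translate([53, 0, 1874]) cube([255, 45, 33]);


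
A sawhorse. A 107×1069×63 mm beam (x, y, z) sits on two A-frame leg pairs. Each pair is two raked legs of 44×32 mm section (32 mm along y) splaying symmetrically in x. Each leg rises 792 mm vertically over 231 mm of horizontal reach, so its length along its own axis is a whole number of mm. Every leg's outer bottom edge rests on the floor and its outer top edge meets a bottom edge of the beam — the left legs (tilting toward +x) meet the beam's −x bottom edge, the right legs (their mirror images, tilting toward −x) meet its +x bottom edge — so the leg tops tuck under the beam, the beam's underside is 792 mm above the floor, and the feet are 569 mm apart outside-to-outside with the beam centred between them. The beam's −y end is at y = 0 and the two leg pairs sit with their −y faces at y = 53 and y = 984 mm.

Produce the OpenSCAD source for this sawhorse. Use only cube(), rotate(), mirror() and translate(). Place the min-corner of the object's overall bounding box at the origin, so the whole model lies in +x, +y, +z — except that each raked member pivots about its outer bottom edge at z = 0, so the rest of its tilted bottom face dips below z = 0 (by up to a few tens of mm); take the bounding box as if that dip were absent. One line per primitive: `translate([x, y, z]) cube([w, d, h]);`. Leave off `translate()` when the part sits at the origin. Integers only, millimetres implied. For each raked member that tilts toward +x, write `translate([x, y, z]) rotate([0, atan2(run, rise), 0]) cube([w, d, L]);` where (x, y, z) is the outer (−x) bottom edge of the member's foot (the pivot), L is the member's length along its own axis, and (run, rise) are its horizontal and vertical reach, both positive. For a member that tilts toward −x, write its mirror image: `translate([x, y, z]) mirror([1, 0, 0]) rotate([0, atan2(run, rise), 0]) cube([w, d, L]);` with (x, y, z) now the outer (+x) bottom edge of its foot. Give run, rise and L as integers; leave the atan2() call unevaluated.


// leg length = √(231² + 792²) = 825
// right-leg outer foot x = 2·231 + 107 = 569
// beam min-corner = (231, 0, 792)
translate([231, 0, 792]) cube([107, 1069, 63]);
translate([0, 53, 0]) rotate([0, atan2(231, 792), 0]) cube([44, 32, 825]);
translate([569, 53, 0]) mirror([1, 0, 0]) rotate([0, atan2(231, 792), 0]) cube([44, 32, 825]);
translate([0, 984, 0]) rotate([0, atan2(231, 792), 0]) cube([44, 32, 825]);
translate([569, 984, 0]) mirror([1, 0, 0]) rotate([0, atan2(231, 792), 0]) cube([44, 32, 825]);


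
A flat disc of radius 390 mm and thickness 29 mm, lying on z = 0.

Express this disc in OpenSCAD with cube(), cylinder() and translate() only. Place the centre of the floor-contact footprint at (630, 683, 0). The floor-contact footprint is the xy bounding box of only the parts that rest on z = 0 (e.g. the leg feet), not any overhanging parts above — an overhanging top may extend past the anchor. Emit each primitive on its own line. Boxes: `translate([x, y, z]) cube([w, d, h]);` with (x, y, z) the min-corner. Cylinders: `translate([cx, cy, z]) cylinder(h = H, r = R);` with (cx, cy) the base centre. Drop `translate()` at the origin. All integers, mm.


translate([630, 683, 0]) cylinder(h = 29, r = 390);


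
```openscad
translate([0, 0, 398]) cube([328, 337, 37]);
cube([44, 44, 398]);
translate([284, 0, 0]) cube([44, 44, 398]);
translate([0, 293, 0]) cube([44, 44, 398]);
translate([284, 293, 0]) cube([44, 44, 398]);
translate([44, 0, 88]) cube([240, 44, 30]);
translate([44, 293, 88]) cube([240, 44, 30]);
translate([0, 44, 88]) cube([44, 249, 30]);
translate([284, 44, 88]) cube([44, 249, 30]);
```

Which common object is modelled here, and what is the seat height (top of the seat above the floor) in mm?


A stool. The seat height is 435 mm.

A 328×337×37 slab at z = 398 on four corner posts — a stool. The seat top is 398 + 37 = 435 mm.


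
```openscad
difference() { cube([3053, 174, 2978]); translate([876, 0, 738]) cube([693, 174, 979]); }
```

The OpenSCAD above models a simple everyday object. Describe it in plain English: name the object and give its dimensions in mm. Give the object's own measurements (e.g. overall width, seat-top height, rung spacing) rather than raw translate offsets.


A wall 3053 mm long (x), 174 mm thick (y), 2978 mm tall, with a rectangular window opening cut through it. The opening is 693 mm wide and 979 mm tall; its sill is at z = 738 mm and its near (−x) edge is 876 mm from the wall's −x end. The opening passes through the full wall thickness.


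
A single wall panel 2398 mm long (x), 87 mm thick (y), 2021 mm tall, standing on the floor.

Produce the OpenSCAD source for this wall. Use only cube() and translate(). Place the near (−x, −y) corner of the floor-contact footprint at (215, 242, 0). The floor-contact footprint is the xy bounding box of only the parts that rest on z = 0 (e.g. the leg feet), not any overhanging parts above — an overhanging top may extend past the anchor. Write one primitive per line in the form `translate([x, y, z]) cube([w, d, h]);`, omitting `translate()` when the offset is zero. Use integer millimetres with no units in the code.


translate([215, 242, 0]) cube([2398, 87, 2021]);


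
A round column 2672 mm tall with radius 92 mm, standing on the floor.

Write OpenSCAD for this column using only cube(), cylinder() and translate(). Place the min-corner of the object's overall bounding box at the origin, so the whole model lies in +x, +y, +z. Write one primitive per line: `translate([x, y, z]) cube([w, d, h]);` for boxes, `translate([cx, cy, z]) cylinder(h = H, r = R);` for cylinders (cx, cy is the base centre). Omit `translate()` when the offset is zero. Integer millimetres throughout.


translate([92, 92, 0]) cylinder(h = 2672, r = 92);


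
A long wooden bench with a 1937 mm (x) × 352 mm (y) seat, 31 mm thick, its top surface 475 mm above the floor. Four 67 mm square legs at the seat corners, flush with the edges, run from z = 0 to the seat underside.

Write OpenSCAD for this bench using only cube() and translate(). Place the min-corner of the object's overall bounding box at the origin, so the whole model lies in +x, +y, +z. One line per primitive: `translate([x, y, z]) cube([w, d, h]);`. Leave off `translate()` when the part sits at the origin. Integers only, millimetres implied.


translate([0, 0, 444]) cube([1937, 352, 31]);
cube([67, 67, 444]);
translate([0, 285, 0]) cube([67, 67, 444]);
translate([1870, 0, 0]) cube([67, 67, 444]);
translate([1870, 285, 0]) cube([67, 67, 444]);


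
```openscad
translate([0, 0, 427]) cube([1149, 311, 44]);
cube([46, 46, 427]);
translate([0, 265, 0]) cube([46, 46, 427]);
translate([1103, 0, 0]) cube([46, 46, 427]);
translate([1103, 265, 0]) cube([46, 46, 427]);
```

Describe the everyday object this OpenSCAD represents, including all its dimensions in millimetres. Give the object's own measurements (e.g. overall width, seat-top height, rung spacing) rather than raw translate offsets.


A bench: a 1149×311 mm seat slab, 44 mm thick, top at z = 471 mm, on four 46×46 mm square legs flush with the seat corners and standing on z = 0.


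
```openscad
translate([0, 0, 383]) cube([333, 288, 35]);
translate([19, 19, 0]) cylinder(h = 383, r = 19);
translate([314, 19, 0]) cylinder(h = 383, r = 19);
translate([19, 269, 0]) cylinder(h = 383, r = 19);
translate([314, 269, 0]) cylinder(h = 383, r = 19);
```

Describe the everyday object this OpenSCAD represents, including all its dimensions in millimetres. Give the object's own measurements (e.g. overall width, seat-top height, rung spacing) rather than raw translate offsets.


A four-legged stool. The seat is a 333×288×35 mm slab whose top surface is at z = 418 mm; four round legs, each 38 mm in diameter, run from the floor (z = 0) to the underside of the seat, each leg's axis is inset half a diameter from the nearest pair of seat edges (so the leg's bounding box is flush with the corner).


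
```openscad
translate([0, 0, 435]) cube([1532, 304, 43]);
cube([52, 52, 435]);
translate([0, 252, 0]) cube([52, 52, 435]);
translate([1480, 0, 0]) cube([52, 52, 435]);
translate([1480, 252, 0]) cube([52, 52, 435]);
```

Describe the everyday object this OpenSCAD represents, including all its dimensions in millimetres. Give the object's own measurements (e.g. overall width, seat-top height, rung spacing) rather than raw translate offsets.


A bench: a 1532×304 mm seat slab, 43 mm thick, top at z = 478 mm, on four 52×52 mm square legs flush with the seat corners and standing on z = 0.


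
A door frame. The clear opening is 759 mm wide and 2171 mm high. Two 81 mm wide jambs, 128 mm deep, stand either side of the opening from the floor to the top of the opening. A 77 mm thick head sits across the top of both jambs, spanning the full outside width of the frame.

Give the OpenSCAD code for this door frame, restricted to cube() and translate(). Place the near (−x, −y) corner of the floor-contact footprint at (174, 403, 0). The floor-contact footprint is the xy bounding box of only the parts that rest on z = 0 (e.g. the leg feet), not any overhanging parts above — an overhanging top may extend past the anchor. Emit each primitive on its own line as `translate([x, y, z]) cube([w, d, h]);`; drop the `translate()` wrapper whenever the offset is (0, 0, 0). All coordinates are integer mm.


translate([174, 403, 0]) cube([81, 128, 2171]);
translate([1014, 403, 0]) cube([81, 128, 2171]);
translate([174, 403, 2171]) cube([921, 128, 77]);


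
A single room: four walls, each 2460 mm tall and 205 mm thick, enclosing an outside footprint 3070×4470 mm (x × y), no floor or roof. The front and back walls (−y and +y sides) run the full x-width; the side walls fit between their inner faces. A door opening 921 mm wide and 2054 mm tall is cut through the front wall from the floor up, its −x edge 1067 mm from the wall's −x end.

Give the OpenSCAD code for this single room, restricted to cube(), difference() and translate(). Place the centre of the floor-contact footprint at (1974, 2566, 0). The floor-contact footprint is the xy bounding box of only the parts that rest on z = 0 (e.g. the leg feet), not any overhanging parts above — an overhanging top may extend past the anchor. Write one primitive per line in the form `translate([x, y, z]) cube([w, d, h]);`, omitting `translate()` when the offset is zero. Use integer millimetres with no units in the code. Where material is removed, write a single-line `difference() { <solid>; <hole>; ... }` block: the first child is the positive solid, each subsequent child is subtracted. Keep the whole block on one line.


difference() { translate([439, 331, 0]) cube([3070, 205, 2460]); translate([1506, 331, 0]) cube([921, 205, 2054]); }
translate([439, 4596, 0]) cube([3070, 205, 2460]);
translate([439, 536, 0]) cube([205, 4060, 2460]);
translate([3304, 536, 0]) cube([205, 4060, 2460]);


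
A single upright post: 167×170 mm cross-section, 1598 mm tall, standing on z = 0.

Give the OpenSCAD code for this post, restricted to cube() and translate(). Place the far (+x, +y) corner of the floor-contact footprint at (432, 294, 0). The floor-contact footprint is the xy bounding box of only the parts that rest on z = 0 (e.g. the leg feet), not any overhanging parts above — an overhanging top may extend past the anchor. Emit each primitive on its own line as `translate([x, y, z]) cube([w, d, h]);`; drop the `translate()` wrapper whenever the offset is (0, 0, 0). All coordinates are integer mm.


translate([265, 124, 0]) cube([167, 170, 1598]);


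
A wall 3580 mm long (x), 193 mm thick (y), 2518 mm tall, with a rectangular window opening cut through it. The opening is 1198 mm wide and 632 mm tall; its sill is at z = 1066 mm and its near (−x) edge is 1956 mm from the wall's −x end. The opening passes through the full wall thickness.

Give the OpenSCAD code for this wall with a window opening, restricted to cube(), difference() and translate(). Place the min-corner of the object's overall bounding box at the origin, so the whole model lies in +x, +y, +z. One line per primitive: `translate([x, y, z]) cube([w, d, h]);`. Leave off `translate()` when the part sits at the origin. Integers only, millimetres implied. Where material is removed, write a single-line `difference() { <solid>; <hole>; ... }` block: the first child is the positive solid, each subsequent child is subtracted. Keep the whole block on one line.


difference() { cube([3580, 193, 2518]); translate([1956, 0, 1066]) cube([1198, 193, 632]); }


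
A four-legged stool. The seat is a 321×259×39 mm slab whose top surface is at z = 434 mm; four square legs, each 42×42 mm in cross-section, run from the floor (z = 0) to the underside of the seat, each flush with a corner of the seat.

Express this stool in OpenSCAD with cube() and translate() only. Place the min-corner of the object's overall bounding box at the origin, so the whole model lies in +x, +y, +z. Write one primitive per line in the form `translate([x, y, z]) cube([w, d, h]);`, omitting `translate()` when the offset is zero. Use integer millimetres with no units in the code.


// leg_h = 434 - 39 = 395
translate([0, 0, 395]) cube([321, 259, 39]);
cube([42, 42, 395]);
translate([279, 0, 0]) cube([42, 42, 395]);
translate([0, 217, 0]) cube([42, 42, 395]);
translate([279, 217, 0]) cube([42, 42, 395]);


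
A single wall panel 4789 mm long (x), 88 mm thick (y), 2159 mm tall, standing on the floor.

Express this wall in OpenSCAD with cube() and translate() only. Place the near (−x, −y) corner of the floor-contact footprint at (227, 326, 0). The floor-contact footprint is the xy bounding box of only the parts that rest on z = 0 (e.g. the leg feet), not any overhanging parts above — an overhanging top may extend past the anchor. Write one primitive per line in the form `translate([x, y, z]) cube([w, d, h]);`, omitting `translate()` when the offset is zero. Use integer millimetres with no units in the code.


translate([227, 326, 0]) cube([4789, 88, 2159]);


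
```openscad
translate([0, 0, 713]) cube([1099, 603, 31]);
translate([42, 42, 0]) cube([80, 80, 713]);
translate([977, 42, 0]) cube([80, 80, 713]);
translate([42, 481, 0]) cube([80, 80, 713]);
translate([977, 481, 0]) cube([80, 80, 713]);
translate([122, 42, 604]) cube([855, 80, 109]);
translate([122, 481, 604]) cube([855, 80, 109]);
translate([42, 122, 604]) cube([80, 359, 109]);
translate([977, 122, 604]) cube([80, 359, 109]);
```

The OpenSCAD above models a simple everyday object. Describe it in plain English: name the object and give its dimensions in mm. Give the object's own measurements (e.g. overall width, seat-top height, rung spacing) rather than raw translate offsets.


A rectangular dining table. The top is 1099×603×31 mm with its upper surface at z = 744 mm. It stands on four 80×80 mm square legs, each inset 42 mm from the nearest pair of top edges, running from the floor to the underside of the top. Four apron rails, 80 mm thick and 109 mm tall, run between adjacent legs with their top edges flush with the underside of the top and their outer faces flush with the legs' outer faces.


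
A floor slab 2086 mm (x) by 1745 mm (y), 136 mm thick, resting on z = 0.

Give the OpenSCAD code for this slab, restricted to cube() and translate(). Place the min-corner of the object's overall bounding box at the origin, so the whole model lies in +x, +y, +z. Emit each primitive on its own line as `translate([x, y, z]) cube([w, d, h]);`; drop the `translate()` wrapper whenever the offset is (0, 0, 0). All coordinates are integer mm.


cube([2086, 1745, 136]);


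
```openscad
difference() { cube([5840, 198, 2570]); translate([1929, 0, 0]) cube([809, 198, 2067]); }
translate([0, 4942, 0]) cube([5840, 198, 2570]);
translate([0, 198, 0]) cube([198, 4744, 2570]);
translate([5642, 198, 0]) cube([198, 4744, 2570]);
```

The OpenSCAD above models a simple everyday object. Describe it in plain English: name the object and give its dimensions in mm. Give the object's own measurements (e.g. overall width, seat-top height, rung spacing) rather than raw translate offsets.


A single room: four walls, each 2570 mm tall and 198 mm thick, enclosing an outside footprint 5840×5140 mm (x × y), no floor or roof. The front and back walls (−y and +y sides) run the full x-width; the side walls fit between their inner faces. A door opening 809 mm wide and 2067 mm tall is cut through the front wall from the floor up, its −x edge 1929 mm from the wall's −x end.


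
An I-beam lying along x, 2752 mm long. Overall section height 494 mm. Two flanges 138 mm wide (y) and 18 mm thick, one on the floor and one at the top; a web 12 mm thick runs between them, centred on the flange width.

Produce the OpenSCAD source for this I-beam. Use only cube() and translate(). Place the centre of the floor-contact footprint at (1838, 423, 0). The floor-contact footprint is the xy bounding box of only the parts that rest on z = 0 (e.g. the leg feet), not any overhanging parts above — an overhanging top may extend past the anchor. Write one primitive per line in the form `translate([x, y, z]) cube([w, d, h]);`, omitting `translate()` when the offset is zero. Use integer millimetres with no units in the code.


translate([462, 354, 0]) cube([2752, 138, 18]);
translate([462, 417, 18]) cube([2752, 12, 458]);
translate([462, 354, 476]) cube([2752, 138, 18]);


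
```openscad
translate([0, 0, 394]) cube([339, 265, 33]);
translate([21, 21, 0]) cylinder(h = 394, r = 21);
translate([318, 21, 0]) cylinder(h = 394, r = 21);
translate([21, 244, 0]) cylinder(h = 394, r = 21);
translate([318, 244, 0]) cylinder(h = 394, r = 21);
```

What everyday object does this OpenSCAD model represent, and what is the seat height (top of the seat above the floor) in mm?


A stool. The seat height is 427 mm.

A 339×265×33 slab at z = 394 on four corner cylinders — a stool. The seat top is 394 + 33 = 427 mm.


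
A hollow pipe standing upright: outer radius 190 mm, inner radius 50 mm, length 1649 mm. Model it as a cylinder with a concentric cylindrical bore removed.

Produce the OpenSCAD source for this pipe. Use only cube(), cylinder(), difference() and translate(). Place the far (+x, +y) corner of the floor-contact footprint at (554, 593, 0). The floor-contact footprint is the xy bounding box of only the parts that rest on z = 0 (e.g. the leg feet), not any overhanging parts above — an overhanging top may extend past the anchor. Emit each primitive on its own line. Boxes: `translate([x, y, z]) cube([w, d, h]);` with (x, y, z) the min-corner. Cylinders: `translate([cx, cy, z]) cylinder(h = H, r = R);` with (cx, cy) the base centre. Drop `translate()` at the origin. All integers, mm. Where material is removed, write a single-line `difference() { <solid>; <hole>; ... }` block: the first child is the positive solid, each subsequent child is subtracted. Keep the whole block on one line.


difference() { translate([364, 403, 0]) cylinder(h = 1649, r = 190); translate([364, 403, 0]) cylinder(h = 1649, r = 50); }


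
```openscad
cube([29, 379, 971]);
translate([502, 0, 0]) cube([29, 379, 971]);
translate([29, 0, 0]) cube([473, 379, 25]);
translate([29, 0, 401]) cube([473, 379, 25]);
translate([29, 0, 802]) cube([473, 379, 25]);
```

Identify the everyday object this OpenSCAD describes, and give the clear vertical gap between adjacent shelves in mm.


A bookshelf. The clear shelf gap is 376 mm.

Two tall side panels with 3 horizontal boards between them — a bookshelf. The first two shelf undersides are at z = 0 and z = 401; with shelf thickness 25, the clear gap is 401 − 0 − 25 = 376 mm.


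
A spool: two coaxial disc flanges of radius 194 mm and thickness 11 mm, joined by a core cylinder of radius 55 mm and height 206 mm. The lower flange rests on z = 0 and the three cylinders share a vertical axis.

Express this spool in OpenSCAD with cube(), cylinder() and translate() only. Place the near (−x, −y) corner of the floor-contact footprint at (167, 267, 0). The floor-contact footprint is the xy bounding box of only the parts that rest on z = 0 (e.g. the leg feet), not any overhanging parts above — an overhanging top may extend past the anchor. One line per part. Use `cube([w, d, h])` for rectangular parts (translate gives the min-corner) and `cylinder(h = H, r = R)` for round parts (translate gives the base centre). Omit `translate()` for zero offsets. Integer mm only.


translate([361, 461, 0]) cylinder(h = 11, r = 194);
translate([361, 461, 11]) cylinder(h = 206, r = 55);
translate([361, 461, 217]) cylinder(h = 11, r = 194);


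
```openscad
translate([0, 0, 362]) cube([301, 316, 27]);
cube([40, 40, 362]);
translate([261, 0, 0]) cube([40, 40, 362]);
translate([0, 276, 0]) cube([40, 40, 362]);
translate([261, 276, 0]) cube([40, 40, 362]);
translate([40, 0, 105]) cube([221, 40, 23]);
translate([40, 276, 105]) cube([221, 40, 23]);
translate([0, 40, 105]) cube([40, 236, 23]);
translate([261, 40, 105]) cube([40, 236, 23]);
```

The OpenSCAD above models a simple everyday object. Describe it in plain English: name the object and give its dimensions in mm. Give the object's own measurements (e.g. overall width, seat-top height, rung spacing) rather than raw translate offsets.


A simple wooden stool: a rectangular seat 301 mm (x) by 316 mm (y), 27 mm thick, top face at z = 389 mm, on four square legs, each 40×40 mm in cross-section. The legs rest on z = 0, each flush with a corner of the seat. Four stretchers, 40 mm wide and 23 mm tall, connect adjacent legs with their undersides at z = 105 mm, each running between the inner faces of the legs it joins and aligned with the legs' outer faces on the other axis.


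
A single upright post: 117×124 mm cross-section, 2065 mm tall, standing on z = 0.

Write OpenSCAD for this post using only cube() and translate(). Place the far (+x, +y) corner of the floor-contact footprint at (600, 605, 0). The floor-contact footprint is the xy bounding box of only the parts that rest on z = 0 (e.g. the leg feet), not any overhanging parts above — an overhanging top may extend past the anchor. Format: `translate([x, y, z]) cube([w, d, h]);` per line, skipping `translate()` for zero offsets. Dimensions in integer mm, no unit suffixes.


translate([483, 481, 0]) cube([117, 124, 2065]);


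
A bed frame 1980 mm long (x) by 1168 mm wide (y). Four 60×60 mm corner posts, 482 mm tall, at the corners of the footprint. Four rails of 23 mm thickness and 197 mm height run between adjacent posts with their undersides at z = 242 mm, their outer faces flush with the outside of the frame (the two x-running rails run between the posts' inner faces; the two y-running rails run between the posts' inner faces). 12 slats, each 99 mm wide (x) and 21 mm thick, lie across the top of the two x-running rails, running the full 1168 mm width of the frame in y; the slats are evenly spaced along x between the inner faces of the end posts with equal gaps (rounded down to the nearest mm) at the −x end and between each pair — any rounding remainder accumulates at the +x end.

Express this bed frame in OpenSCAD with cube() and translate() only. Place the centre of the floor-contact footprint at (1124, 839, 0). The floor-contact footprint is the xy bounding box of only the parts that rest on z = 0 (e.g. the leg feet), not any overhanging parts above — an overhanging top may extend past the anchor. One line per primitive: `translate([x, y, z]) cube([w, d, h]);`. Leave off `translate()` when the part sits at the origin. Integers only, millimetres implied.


translate([134, 255, 0]) cube([60, 60, 482]);
translate([134, 1363, 0]) cube([60, 60, 482]);
translate([2054, 255, 0]) cube([60, 60, 482]);
translate([2054, 1363, 0]) cube([60, 60, 482]);
translate([194, 255, 242]) cube([1860, 23, 197]);
translate([194, 1400, 242]) cube([1860, 23, 197]);
translate([134, 315, 242]) cube([23, 1048, 197]);
translate([2091, 315, 242]) cube([23, 1048, 197]);
translate([245, 255, 439]) cube([99, 1168, 21]);
translate([395, 255, 439]) cube([99, 1168, 21]);
translate([545, 255, 439]) cube([99, 1168, 21]);
translate([695, 255, 439]) cube([99, 1168, 21]);
translate([845, 255, 439]) cube([99, 1168, 21]);
translate([995, 255, 439]) cube([99, 1168, 21]);
translate([1145, 255, 439]) cube([99, 1168, 21]);
translate([1295, 255, 439]) cube([99, 1168, 21]);
translate([1445, 255, 439]) cube([99, 1168, 21]);
translate([1595, 255, 439]) cube([99, 1168, 21]);
translate([1745, 255, 439]) cube([99, 1168, 21]);
translate([1895, 255, 439]) cube([99, 1168, 21]);


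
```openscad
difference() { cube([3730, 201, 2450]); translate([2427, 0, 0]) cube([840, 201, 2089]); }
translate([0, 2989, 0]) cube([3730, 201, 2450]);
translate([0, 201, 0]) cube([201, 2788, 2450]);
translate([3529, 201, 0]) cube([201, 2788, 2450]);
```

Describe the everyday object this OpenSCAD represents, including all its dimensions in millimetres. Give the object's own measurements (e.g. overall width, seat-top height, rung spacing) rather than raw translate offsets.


A single room: four walls, each 2450 mm tall and 201 mm thick, enclosing an outside footprint 3730×3190 mm (x × y), no floor or roof. The front and back walls (−y and +y sides) run the full x-width; the side walls fit between their inner faces. A door opening 840 mm wide and 2089 mm tall is cut through the front wall from the floor up, its −x edge 2427 mm from the wall's −x end.


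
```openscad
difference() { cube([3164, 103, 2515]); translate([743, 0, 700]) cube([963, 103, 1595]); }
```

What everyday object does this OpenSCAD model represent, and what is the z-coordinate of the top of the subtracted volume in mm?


A wall with a window opening. The window head height is 2295 mm.

A wall with a rectangular opening subtracted — a window. Sill at z = 700, opening 1595 mm tall, so the head is at 700 + 1595 = 2295 mm.


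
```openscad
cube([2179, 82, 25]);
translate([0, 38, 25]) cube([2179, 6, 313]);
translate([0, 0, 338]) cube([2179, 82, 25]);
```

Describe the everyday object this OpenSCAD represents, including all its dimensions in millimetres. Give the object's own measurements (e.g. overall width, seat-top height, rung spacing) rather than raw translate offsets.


An I-beam lying along x, 2179 mm long. Overall section height 363 mm. Two flanges 82 mm wide (y) and 25 mm thick, one on the floor and one at the top; a web 6 mm thick runs between them, centred on the flange width.


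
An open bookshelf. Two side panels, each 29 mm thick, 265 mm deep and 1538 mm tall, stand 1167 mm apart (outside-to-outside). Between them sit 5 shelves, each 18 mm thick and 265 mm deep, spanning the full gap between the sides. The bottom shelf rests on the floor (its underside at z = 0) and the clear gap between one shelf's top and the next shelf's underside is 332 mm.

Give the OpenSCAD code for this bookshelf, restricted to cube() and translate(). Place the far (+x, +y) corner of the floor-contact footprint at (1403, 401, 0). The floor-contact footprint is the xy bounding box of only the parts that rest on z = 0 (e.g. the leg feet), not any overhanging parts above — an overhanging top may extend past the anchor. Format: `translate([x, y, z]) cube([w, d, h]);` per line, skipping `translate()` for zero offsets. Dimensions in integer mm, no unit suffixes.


translate([236, 136, 0]) cube([29, 265, 1538]);
translate([1374, 136, 0]) cube([29, 265, 1538]);
translate([265, 136, 0]) cube([1109, 265, 18]);
translate([265, 136, 350]) cube([1109, 265, 18]);
translate([265, 136, 700]) cube([1109, 265, 18]);
translate([265, 136, 1050]) cube([1109, 265, 18]);
translate([265, 136, 1400]) cube([1109, 265, 18]);


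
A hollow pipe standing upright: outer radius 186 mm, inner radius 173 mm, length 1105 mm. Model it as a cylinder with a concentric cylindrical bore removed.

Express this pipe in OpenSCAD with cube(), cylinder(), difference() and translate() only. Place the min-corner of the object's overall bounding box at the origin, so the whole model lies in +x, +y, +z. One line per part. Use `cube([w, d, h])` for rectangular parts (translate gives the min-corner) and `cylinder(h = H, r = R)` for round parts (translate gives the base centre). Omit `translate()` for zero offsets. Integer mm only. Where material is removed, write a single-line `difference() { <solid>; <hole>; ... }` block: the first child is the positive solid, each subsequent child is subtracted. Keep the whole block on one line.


difference() { translate([186, 186, 0]) cylinder(h = 1105, r = 186); translate([186, 186, 0]) cylinder(h = 1105, r = 173); }


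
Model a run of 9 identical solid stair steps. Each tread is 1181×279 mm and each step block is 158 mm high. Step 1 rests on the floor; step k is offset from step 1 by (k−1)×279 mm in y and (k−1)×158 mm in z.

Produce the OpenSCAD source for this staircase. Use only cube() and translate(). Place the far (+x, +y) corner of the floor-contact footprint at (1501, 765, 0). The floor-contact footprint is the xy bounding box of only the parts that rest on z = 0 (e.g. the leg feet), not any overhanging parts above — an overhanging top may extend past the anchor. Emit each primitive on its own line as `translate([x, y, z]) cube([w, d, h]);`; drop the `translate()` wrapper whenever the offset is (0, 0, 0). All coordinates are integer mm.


translate([320, 486, 0]) cube([1181, 279, 158]);
translate([320, 765, 158]) cube([1181, 279, 158]);
translate([320, 1044, 316]) cube([1181, 279, 158]);
translate([320, 1323, 474]) cube([1181, 279, 158]);
translate([320, 1602, 632]) cube([1181, 279, 158]);
translate([320, 1881, 790]) cube([1181, 279, 158]);
translate([320, 2160, 948]) cube([1181, 279, 158]);
translate([320, 2439, 1106]) cube([1181, 279, 158]);
translate([320, 2718, 1264]) cube([1181, 279, 158]);


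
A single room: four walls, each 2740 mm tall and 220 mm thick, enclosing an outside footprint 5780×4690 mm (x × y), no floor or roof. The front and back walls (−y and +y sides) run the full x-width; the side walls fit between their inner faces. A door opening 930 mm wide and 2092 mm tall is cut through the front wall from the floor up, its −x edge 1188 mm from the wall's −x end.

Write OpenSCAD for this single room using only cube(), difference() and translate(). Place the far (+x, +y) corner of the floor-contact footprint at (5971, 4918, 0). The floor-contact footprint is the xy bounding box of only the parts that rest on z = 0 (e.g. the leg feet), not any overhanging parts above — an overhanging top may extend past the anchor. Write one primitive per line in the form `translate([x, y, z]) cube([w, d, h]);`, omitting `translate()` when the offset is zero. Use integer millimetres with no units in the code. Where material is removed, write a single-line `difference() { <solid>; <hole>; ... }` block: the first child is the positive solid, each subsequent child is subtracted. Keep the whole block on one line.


difference() { translate([191, 228, 0]) cube([5780, 220, 2740]); translate([1379, 228, 0]) cube([930, 220, 2092]); }
translate([191, 4698, 0]) cube([5780, 220, 2740]);
translate([191, 448, 0]) cube([220, 4250, 2740]);
translate([5751, 448, 0]) cube([220, 4250, 2740]);


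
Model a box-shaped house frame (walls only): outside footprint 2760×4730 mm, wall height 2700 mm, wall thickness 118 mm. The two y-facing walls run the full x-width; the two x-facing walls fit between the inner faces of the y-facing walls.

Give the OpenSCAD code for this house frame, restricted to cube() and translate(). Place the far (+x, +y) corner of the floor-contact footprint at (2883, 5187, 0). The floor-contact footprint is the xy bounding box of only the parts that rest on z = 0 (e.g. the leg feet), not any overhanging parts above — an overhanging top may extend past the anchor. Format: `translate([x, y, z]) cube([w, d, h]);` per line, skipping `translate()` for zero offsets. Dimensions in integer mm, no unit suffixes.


translate([123, 457, 0]) cube([2760, 118, 2700]);
translate([123, 5069, 0]) cube([2760, 118, 2700]);
translate([123, 575, 0]) cube([118, 4494, 2700]);
translate([2765, 575, 0]) cube([118, 4494, 2700]);
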